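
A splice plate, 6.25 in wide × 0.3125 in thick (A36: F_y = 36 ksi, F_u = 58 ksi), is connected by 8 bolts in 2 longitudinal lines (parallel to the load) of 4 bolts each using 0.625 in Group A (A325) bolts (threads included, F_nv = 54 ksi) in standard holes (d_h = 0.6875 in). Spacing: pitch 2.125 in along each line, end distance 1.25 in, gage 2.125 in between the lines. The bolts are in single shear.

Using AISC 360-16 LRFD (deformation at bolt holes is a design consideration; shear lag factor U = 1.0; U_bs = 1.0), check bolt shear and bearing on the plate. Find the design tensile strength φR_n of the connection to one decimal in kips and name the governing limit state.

Bolt shear: A_b = π(0.625)²/4 = 0.3068 in². φR_n = 0.75 × 54 × 0.3068 × 8 × 1 = 99.4 kips.
Bearing (0.3125 in plate, F_u = 58 ksi): end bolts L_c = 1.25 − 0.6875/2 = 0.90625, R_n = min(1.2×0.90625×0.3125×58, 2.4×0.625×0.3125×58) = 19.711 kips/bolt; interior L_c = 2.125 − 0.6875 = 1.4375, R_n = 27.188 kips/bolt. φR_n = 0.75 × (2×19.711 + 6×27.188) = 151.9 kips.
Governing: min(99.4, 151.9) = 99.4 kips → bolt shear.

99.4 kips (bolt shear governs)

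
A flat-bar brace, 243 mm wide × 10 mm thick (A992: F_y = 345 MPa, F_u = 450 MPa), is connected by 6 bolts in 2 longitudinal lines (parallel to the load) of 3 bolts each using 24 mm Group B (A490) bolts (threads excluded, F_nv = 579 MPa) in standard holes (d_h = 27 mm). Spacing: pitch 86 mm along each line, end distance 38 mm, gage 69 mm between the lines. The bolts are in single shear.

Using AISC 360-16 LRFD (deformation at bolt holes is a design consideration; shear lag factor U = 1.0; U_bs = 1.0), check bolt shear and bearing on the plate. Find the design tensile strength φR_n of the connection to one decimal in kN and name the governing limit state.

976.1 kN (bearing governs)

Bolt shear: A_b = π(24)²/4 = 452.39 mm². φR_n = 0.75 × 579 × 452.39 × 6 × 1 = 1178.7 kN.
Bearing (10 mm plate, F_u = 450 MPa): end bolts L_c = 38 − 27/2 = 24.5, R_n = min(1.2×24.5×10×450, 2.4×24×10×450) = 132.3 kN/bolt; interior L_c = 86 − 27 = 59, R_n = 259.2 kN/bolt. φR_n = 0.75 × (2×132.3 + 4×259.2) = 976.1 kN.
Governing: min(1178.7, 976.1) = 976.1 kN → bearing.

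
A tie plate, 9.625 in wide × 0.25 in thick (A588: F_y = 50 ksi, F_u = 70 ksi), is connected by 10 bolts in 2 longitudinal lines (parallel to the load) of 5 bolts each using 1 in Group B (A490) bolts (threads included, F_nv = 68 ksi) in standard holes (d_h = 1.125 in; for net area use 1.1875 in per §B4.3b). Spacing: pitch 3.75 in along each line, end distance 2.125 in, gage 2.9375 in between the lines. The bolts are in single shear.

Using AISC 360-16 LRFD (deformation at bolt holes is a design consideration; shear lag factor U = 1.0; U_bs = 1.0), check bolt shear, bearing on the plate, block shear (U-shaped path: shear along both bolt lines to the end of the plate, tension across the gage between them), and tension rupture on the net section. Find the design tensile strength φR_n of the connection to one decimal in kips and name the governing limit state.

Bolt shear: A_b = π(1)²/4 = 0.7854 in². φR_n = 0.75 × 68 × 0.7854 × 10 × 1 = 400.6 kips.
Bearing (0.25 in plate, F_u = 70 ksi): end bolts L_c = 2.125 − 1.125/2 = 1.5625, R_n = min(1.2×1.5625×0.25×70, 2.4×1×0.25×70) = 32.813 kips/bolt; interior L_c = 3.75 − 1.125 = 2.625, R_n = 42 kips/bolt. φR_n = 0.75 × (2×32.813 + 8×42) = 301.2 kips.
Block shear: shear path 2×[2.125+4×3.75] = 2×17.125 in, A_gv = 8.5625, A_nv = 2×(17.125 − 4.5×1.1875)×0.25 = 5.8906 in²; tension across gage: (2.9375 − 1×1.1875)×0.25 = 0.4375 in². R_n = min(0.6×70×5.8906, 0.6×50×8.5625) + 1.0×70×0.4375 = min(247.41, 256.88) + 30.625 = 278.04 kips. φR_n = 0.75 × 278.04 = 208.5 kips.
Tension rupture (net): A_n = (9.625 − 2×1.1875)×0.25 = 1.8125 in² (U = 1.0, A_e = A_n). φR_n = 0.75 × 70 × 1.8125 = 95.2 kips.
Governing: min(400.6, 301.2, 208.5, 95.2) = 95.2 kips → net-section rupture.

95.2 kips (net-section rupture governs)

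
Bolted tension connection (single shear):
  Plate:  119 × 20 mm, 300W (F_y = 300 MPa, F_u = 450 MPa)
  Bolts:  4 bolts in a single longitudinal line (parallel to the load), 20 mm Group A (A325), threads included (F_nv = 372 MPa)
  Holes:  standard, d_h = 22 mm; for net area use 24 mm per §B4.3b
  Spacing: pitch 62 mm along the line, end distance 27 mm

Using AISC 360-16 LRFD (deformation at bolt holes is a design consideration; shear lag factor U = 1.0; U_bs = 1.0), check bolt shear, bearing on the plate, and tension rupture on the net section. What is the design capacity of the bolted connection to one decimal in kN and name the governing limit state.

Bolt shear: A_b = π(20)²/4 = 314.16 mm². φR_n = 0.75 × 372 × 314.16 × 4 × 1 = 350.6 kN.
Bearing (20 mm plate, F_u = 450 MPa): end bolts L_c = 27 − 22/2 = 16, R_n = min(1.2×16×20×450, 2.4×20×20×450) = 172.8 kN/bolt; interior L_c = 62 − 22 = 40, R_n = 432 kN/bolt. φR_n = 0.75 × (1×172.8 + 3×432) = 1101.6 kN.
Tension rupture (net): A_n = (119 − 1×24)×20 = 1900 mm² (U = 1.0, A_e = A_n). φR_n = 0.75 × 450 × 1900 = 641.3 kN.
Governing: min(350.6, 1101.6, 641.3) = 350.6 kN → bolt shear.

350.6 kN (bolt shear governs)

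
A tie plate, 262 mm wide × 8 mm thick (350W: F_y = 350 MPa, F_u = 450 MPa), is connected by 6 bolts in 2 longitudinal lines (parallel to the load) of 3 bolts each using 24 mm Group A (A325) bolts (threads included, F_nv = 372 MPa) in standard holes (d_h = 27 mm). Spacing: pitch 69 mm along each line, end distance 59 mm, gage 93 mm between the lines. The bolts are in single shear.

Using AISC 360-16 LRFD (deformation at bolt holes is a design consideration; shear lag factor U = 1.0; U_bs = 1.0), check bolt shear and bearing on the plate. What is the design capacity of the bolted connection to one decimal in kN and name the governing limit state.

Bolt shear: A_b = π(24)²/4 = 452.39 mm². φR_n = 0.75 × 372 × 452.39 × 6 × 1 = 757.3 kN.
Bearing (8 mm plate, F_u = 450 MPa): end bolts L_c = 59 − 27/2 = 45.5, R_n = min(1.2×45.5×8×450, 2.4×24×8×450) = 196.56 kN/bolt; interior L_c = 69 − 27 = 42, R_n = 181.44 kN/bolt. φR_n = 0.75 × (2×196.56 + 4×181.44) = 839.2 kN.
Governing: min(757.3, 839.2) = 757.3 kN → bolt shear.

757.3 kN (bolt shear governs)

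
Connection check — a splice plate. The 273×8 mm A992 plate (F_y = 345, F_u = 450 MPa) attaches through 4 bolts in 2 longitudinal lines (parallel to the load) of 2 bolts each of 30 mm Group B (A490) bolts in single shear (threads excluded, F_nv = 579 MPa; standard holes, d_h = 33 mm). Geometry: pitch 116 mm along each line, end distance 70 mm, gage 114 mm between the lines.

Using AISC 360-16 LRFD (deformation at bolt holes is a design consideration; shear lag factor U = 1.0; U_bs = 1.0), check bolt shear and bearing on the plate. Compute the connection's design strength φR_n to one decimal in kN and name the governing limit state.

735.5 kN (bearing governs)

Bolt shear: A_b = π(30)²/4 = 706.86 mm². φR_n = 0.75 × 579 × 706.86 × 4 × 1 = 1227.8 kN.
Bearing (8 mm plate, F_u = 450 MPa): end bolts L_c = 70 − 33/2 = 53.5, R_n = min(1.2×53.5×8×450, 2.4×30×8×450) = 231.12 kN/bolt; interior L_c = 116 − 33 = 83, R_n = 259.2 kN/bolt. φR_n = 0.75 × (2×231.12 + 2×259.2) = 735.5 kN.
Governing: min(1227.8, 735.5) = 735.5 kN → bearing.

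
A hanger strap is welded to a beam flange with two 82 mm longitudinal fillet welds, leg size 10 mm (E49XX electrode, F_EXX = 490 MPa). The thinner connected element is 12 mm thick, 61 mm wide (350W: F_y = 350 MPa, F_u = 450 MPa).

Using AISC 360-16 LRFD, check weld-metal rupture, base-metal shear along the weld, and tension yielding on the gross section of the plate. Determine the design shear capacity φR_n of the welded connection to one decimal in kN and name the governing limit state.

230.6 kN (gross-section yield governs)

Weld metal: throat = 0.707×10 = 7.07 mm, L = 2×82 = 164 mm. φR_n = 0.75 × 0.6 × 490 × 7.07 × 164 = 255.7 kN.
Base metal shear (12 mm plate): yield φR_n = 1.0×0.6×350×12×164 = 413.3 kN; rupture φR_n = 0.75×0.6×450×12×164 = 398.5 kN; take 398.5 kN (rupture).
Tension yield (gross): A_g = 61×12 = 732 mm². φR_n = 0.90 × 350 × 732 = 230.6 kN.
Governing: min(255.7, 398.5, 230.6) = 230.6 kN → gross-section yield.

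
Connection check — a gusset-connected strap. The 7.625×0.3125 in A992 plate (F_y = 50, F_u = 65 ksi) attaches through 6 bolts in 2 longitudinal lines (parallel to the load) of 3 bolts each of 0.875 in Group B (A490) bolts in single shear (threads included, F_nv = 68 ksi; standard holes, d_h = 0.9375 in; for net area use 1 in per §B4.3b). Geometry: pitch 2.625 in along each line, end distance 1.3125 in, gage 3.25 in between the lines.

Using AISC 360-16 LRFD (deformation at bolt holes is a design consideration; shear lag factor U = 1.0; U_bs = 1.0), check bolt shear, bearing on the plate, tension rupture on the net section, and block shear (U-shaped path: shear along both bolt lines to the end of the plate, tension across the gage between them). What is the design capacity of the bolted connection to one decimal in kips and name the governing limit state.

Bolt shear: A_b = π(0.875)²/4 = 0.60132 in². φR_n = 0.75 × 68 × 0.60132 × 6 × 1 = 184.0 kips.
Bearing (0.3125 in plate, F_u = 65 ksi): end bolts L_c = 1.3125 − 0.9375/2 = 0.84375, R_n = min(1.2×0.84375×0.3125×65, 2.4×0.875×0.3125×65) = 20.566 kips/bolt; interior L_c = 2.625 − 0.9375 = 1.6875, R_n = 41.133 kips/bolt. φR_n = 0.75 × (2×20.566 + 4×41.133) = 154.2 kips.
Tension rupture (net): A_n = (7.625 − 2×1)×0.3125 = 1.7578 in² (U = 1.0, A_e = A_n). φR_n = 0.75 × 65 × 1.7578 = 85.7 kips.
Block shear: shear path 2×[1.3125+2×2.625] = 2×6.5625 in, A_gv = 4.1016, A_nv = 2×(6.5625 − 2.5×1)×0.3125 = 2.5391 in²; tension across gage: (3.25 − 1×1)×0.3125 = 0.70313 in². R_n = min(0.6×65×2.5391, 0.6×50×4.1016) + 1.0×65×0.70313 = min(99.025, 123.05) + 45.703 = 144.73 kips. φR_n = 0.75 × 144.73 = 108.5 kips.
Governing: min(184.0, 154.2, 85.7, 108.5) = 85.7 kips → net-section rupture.

85.7 kips (net-section rupture governs)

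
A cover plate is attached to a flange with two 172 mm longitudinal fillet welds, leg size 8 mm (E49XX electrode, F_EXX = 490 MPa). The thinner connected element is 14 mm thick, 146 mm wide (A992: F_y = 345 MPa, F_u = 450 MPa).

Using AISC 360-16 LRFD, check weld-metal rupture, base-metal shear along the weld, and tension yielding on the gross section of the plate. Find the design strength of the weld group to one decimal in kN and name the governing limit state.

Weld metal: throat = 0.707×8 = 5.656 mm, L = 2×172 = 344 mm. φR_n = 0.75 × 0.6 × 490 × 5.656 × 344 = 429.0 kN.
Base metal shear (14 mm plate): yield φR_n = 1.0×0.6×345×14×344 = 996.9 kN; rupture φR_n = 0.75×0.6×450×14×344 = 975.2 kN; take 975.2 kN (rupture).
Tension yield (gross): A_g = 146×14 = 2044 mm². φR_n = 0.90 × 345 × 2044 = 634.7 kN.
Governing: min(429.0, 975.2, 634.7) = 429.0 kN → weld metal.

429.0 kN (weld metal governs)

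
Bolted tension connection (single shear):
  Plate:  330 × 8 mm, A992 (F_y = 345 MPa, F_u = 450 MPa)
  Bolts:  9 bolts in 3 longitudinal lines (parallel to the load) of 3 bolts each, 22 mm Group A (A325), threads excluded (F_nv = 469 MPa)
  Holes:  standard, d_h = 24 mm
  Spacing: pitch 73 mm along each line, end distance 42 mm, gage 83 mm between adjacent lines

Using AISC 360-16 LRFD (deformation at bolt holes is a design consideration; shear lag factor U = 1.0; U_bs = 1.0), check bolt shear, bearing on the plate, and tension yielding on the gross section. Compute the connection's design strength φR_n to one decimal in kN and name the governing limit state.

Bolt shear: A_b = π(22)²/4 = 380.13 mm². φR_n = 0.75 × 469 × 380.13 × 9 × 1 = 1203.4 kN.
Bearing (8 mm plate, F_u = 450 MPa): end bolts L_c = 42 − 24/2 = 30, R_n = min(1.2×30×8×450, 2.4×22×8×450) = 129.6 kN/bolt; interior L_c = 73 − 24 = 49, R_n = 190.08 kN/bolt. φR_n = 0.75 × (3×129.6 + 6×190.08) = 1147.0 kN.
Tension yield (gross): A_g = 330×8 = 2640 mm². φR_n = 0.90 × 345 × 2640 = 819.7 kN.
Governing: min(1203.4, 1147.0, 819.7) = 819.7 kN → gross-section yield.

819.7 kN (gross-section yield governs)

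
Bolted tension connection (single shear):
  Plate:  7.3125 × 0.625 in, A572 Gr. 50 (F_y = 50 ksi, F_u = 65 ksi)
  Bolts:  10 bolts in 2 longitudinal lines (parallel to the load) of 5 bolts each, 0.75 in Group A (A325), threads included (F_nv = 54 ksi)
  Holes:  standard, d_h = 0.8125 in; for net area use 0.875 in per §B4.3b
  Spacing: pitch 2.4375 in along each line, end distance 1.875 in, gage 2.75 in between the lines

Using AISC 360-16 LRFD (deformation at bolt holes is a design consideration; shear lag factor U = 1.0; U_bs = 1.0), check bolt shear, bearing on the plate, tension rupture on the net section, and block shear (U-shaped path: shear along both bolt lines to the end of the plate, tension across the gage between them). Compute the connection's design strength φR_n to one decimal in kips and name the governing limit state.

Bolt shear: A_b = π(0.75)²/4 = 0.44179 in². φR_n = 0.75 × 54 × 0.44179 × 10 × 1 = 178.9 kips.
Bearing (0.625 in plate, F_u = 65 ksi): end bolts L_c = 1.875 − 0.8125/2 = 1.46875, R_n = min(1.2×1.46875×0.625×65, 2.4×0.75×0.625×65) = 71.602 kips/bolt; interior L_c = 2.4375 − 0.8125 = 1.625, R_n = 73.125 kips/bolt. φR_n = 0.75 × (2×71.602 + 8×73.125) = 546.2 kips.
Tension rupture (net): A_n = (7.3125 − 2×0.875)×0.625 = 3.4766 in² (U = 1.0, A_e = A_n). φR_n = 0.75 × 65 × 3.4766 = 169.5 kips.
Block shear: shear path 2×[1.875+4×2.4375] = 2×11.625 in, A_gv = 14.531, A_nv = 2×(11.625 − 4.5×0.875)×0.625 = 9.6094 in²; tension across gage: (2.75 − 1×0.875)×0.625 = 1.1719 in². R_n = min(0.6×65×9.6094, 0.6×50×14.531) + 1.0×65×1.1719 = min(374.77, 435.93) + 76.174 = 450.94 kips. φR_n = 0.75 × 450.94 = 338.2 kips.
Governing: min(178.9, 546.2, 169.5, 338.2) = 169.5 kips → net-section rupture.

169.5 kips (net-section rupture governs)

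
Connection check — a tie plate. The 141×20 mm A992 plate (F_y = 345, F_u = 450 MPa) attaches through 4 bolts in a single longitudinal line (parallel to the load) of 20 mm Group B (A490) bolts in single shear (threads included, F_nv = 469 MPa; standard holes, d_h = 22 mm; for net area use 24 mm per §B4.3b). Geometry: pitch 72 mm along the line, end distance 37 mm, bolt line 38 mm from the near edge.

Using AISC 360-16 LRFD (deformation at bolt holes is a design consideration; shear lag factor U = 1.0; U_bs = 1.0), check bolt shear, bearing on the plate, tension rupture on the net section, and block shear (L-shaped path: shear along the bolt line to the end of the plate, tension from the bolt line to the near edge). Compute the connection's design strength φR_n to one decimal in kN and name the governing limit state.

Bolt shear: A_b = π(20)²/4 = 314.16 mm². φR_n = 0.75 × 469 × 314.16 × 4 × 1 = 442.0 kN.
Bearing (20 mm plate, F_u = 450 MPa): end bolts L_c = 37 − 22/2 = 26, R_n = min(1.2×26×20×450, 2.4×20×20×450) = 280.8 kN/bolt; interior L_c = 72 − 22 = 50, R_n = 432 kN/bolt. φR_n = 0.75 × (1×280.8 + 3×432) = 1182.6 kN.
Tension rupture (net): A_n = (141 − 1×24)×20 = 2340 mm² (U = 1.0, A_e = A_n). φR_n = 0.75 × 450 × 2340 = 789.8 kN.
Block shear: shear path 1×[37+3×72] = 1×253 mm, A_gv = 5060, A_nv = 1×(253 − 3.5×24)×20 = 3380 mm²; tension to near edge: (38 − 0.5×24)×20 = 520 mm². R_n = min(0.6×450×3380, 0.6×345×5060) + 1.0×450×520 = min(912.6, 1047.4) + 234 = 1146.6 kN. φR_n = 0.75 × 1146.6 = 860.0 kN.
Governing: min(442.0, 1182.6, 789.8, 860.0) = 442.0 kN → bolt shear.

442.0 kN (bolt shear governs)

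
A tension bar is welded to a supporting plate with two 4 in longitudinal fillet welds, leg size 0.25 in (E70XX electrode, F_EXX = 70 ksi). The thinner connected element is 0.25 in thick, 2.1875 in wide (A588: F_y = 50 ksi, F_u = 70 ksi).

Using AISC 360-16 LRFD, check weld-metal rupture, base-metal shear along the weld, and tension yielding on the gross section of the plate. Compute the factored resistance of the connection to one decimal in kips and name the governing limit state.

24.6 kips (gross-section yield governs)

Weld metal: throat = 0.707×0.25 = 0.17675 in, L = 2×4 = 8 in. φR_n = 0.75 × 0.6 × 70 × 0.17675 × 8 = 44.5 kips.
Base metal shear (0.25 in plate): yield φR_n = 1.0×0.6×50×0.25×8 = 60.0 kips; rupture φR_n = 0.75×0.6×70×0.25×8 = 63.0 kips; take 60.0 kips (yield).
Tension yield (gross): A_g = 2.1875×0.25 = 0.54688 in². φR_n = 0.90 × 50 × 0.54688 = 24.6 kips.
Governing: min(44.5, 60.0, 24.6) = 24.6 kips → gross-section yield.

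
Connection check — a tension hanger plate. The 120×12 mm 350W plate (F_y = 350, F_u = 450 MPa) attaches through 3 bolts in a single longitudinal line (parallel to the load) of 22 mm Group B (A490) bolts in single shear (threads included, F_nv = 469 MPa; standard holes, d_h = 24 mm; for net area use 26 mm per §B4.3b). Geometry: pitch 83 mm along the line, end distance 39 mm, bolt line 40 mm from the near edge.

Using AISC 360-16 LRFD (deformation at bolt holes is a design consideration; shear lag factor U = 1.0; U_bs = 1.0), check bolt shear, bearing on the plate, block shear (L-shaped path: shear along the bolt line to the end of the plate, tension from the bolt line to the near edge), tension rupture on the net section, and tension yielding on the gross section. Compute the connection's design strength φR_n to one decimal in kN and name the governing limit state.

Bolt shear: A_b = π(22)²/4 = 380.13 mm². φR_n = 0.75 × 469 × 380.13 × 3 × 1 = 401.1 kN.
Bearing (12 mm plate, F_u = 450 MPa): end bolts L_c = 39 − 24/2 = 27, R_n = min(1.2×27×12×450, 2.4×22×12×450) = 174.96 kN/bolt; interior L_c = 83 − 24 = 59, R_n = 285.12 kN/bolt. φR_n = 0.75 × (1×174.96 + 2×285.12) = 558.9 kN.
Block shear: shear path 1×[39+2×83] = 1×205 mm, A_gv = 2460, A_nv = 1×(205 − 2.5×26)×12 = 1680 mm²; tension to near edge: (40 − 0.5×26)×12 = 324 mm². R_n = min(0.6×450×1680, 0.6×350×2460) + 1.0×450×324 = min(453.6, 516.6) + 145.8 = 599.4 kN. φR_n = 0.75 × 599.4 = 449.6 kN.
Tension rupture (net): A_n = (120 − 1×26)×12 = 1128 mm² (U = 1.0, A_e = A_n). φR_n = 0.75 × 450 × 1128 = 380.7 kN.
Tension yield (gross): A_g = 120×12 = 1440 mm². φR_n = 0.90 × 350 × 1440 = 453.6 kN.
Governing: min(401.1, 558.9, 449.6, 380.7, 453.6) = 380.7 kN → net-section rupture.

380.7 kN (net-section rupture governs)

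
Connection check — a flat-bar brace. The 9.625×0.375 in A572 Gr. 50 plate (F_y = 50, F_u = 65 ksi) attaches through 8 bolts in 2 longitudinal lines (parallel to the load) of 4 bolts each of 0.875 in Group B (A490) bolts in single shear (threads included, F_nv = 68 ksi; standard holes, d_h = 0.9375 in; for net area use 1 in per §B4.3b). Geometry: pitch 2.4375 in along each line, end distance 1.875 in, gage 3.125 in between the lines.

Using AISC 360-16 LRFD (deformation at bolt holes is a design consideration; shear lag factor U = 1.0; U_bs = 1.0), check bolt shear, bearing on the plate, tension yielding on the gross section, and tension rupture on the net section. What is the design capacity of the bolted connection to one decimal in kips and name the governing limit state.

139.4 kips (net-section rupture governs)

Bolt shear: A_b = π(0.875)²/4 = 0.60132 in². φR_n = 0.75 × 68 × 0.60132 × 8 × 1 = 245.3 kips.
Bearing (0.375 in plate, F_u = 65 ksi): end bolts L_c = 1.875 − 0.9375/2 = 1.40625, R_n = min(1.2×1.40625×0.375×65, 2.4×0.875×0.375×65) = 41.133 kips/bolt; interior L_c = 2.4375 − 0.9375 = 1.5, R_n = 43.875 kips/bolt. φR_n = 0.75 × (2×41.133 + 6×43.875) = 259.1 kips.
Tension yield (gross): A_g = 9.625×0.375 = 3.6094 in². φR_n = 0.90 × 50 × 3.6094 = 162.4 kips.
Tension rupture (net): A_n = (9.625 − 2×1)×0.375 = 2.8594 in² (U = 1.0, A_e = A_n). φR_n = 0.75 × 65 × 2.8594 = 139.4 kips.
Governing: min(245.3, 259.1, 162.4, 139.4) = 139.4 kips → net-section rupture.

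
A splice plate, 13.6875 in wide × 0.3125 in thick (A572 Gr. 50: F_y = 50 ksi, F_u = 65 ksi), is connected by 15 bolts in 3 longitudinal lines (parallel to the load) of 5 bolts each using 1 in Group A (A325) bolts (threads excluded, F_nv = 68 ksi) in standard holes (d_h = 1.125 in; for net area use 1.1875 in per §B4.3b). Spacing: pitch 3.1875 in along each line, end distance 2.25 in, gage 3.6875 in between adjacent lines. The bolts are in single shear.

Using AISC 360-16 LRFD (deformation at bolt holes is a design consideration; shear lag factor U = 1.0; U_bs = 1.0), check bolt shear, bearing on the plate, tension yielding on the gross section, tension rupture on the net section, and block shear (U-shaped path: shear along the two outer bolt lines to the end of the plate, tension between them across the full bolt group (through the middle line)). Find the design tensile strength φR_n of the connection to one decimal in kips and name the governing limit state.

Bolt shear: A_b = π(1)²/4 = 0.7854 in². φR_n = 0.75 × 68 × 0.7854 × 15 × 1 = 600.8 kips.
Bearing (0.3125 in plate, F_u = 65 ksi): end bolts L_c = 2.25 − 1.125/2 = 1.6875, R_n = min(1.2×1.6875×0.3125×65, 2.4×1×0.3125×65) = 41.133 kips/bolt; interior L_c = 3.1875 − 1.125 = 2.0625, R_n = 48.75 kips/bolt. φR_n = 0.75 × (3×41.133 + 12×48.75) = 531.3 kips.
Tension yield (gross): A_g = 13.6875×0.3125 = 4.2773 in². φR_n = 0.90 × 50 × 4.2773 = 192.5 kips.
Tension rupture (net): A_n = (13.6875 − 3×1.1875)×0.3125 = 3.1641 in² (U = 1.0, A_e = A_n). φR_n = 0.75 × 65 × 3.1641 = 154.2 kips.
Block shear: shear path 2×[2.25+4×3.1875] = 2×15 in, A_gv = 9.375, A_nv = 2×(15 − 4.5×1.1875)×0.3125 = 6.0352 in²; tension across gage: (7.375 − 2×1.1875)×0.3125 = 1.5625 in². R_n = min(0.6×65×6.0352, 0.6×50×9.375) + 1.0×65×1.5625 = min(235.37, 281.25) + 101.56 = 336.93 kips. φR_n = 0.75 × 336.93 = 252.7 kips.
Governing: min(600.8, 531.3, 192.5, 154.2, 252.7) = 154.2 kips → net-section rupture.

154.2 kips (net-section rupture governs)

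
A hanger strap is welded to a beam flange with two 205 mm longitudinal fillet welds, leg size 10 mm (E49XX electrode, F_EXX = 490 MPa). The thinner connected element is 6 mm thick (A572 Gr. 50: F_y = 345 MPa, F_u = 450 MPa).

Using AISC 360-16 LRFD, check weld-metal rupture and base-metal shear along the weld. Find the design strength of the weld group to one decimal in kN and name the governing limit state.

498.2 kN (base-metal shear governs)

Weld metal: throat = 0.707×10 = 7.07 mm, L = 2×205 = 410 mm. φR_n = 0.75 × 0.6 × 490 × 7.07 × 410 = 639.2 kN.
Base metal shear (6 mm plate): yield φR_n = 1.0×0.6×345×6×410 = 509.2 kN; rupture φR_n = 0.75×0.6×450×6×410 = 498.2 kN; take 498.2 kN (rupture).
Governing: min(639.2, 498.2) = 498.2 kN → base-metal shear.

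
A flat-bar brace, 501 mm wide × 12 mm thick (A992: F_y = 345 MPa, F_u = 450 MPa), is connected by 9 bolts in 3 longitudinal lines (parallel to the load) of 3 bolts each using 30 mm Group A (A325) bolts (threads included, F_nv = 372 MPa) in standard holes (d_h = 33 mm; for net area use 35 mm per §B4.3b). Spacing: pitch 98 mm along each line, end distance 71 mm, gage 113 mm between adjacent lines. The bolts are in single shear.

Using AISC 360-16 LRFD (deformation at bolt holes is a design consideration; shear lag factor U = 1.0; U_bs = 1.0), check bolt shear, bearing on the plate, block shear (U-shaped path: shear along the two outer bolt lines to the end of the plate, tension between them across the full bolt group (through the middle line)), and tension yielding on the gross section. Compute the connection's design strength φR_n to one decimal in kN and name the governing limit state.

1504.2 kN (block shear governs)

Bolt shear: A_b = π(30)²/4 = 706.86 mm². φR_n = 0.75 × 372 × 706.86 × 9 × 1 = 1774.9 kN.
Bearing (12 mm plate, F_u = 450 MPa): end bolts L_c = 71 − 33/2 = 54.5, R_n = min(1.2×54.5×12×450, 2.4×30×12×450) = 353.16 kN/bolt; interior L_c = 98 − 33 = 65, R_n = 388.8 kN/bolt. φR_n = 0.75 × (3×353.16 + 6×388.8) = 2544.2 kN.
Block shear: shear path 2×[71+2×98] = 2×267 mm, A_gv = 6408, A_nv = 2×(267 − 2.5×35)×12 = 4308 mm²; tension across gage: (226 − 2×35)×12 = 1872 mm². R_n = min(0.6×450×4308, 0.6×345×6408) + 1.0×450×1872 = min(1163.2, 1326.5) + 842.4 = 2005.6 kN. φR_n = 0.75 × 2005.6 = 1504.2 kN.
Tension yield (gross): A_g = 501×12 = 6012 mm². φR_n = 0.90 × 345 × 6012 = 1866.7 kN.
Governing: min(1774.9, 2544.2, 1504.2, 1866.7) = 1504.2 kN → block shear.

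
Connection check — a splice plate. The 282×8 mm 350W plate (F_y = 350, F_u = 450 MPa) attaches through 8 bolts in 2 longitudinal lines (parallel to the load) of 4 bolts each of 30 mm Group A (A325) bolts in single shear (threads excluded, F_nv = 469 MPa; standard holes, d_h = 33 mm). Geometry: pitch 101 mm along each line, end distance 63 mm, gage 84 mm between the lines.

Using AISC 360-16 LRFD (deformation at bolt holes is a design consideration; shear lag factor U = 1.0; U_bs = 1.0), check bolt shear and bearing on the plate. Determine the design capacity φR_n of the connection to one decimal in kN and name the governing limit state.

1467.7 kN (bearing governs)

Bolt shear: A_b = π(30)²/4 = 706.86 mm². φR_n = 0.75 × 469 × 706.86 × 8 × 1 = 1989.1 kN.
Bearing (8 mm plate, F_u = 450 MPa): end bolts L_c = 63 − 33/2 = 46.5, R_n = min(1.2×46.5×8×450, 2.4×30×8×450) = 200.88 kN/bolt; interior L_c = 101 − 33 = 68, R_n = 259.2 kN/bolt. φR_n = 0.75 × (2×200.88 + 6×259.2) = 1467.7 kN.
Governing: min(1989.1, 1467.7) = 1467.7 kN → bearing.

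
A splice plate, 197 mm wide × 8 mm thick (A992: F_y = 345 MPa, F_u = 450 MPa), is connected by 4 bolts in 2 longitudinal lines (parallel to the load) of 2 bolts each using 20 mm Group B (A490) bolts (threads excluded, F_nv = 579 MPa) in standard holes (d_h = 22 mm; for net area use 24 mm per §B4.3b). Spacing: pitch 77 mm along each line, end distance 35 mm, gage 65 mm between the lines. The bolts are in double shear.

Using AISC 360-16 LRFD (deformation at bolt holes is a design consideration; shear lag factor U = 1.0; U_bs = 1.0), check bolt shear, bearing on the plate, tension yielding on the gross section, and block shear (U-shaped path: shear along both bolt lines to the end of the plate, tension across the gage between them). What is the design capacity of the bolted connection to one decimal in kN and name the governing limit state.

Bolt shear: A_b = π(20)²/4 = 314.16 mm². φR_n = 0.75 × 579 × 314.16 × 4 × 2 = 1091.4 kN.
Bearing (8 mm plate, F_u = 450 MPa): end bolts L_c = 35 − 22/2 = 24, R_n = min(1.2×24×8×450, 2.4×20×8×450) = 103.68 kN/bolt; interior L_c = 77 − 22 = 55, R_n = 172.8 kN/bolt. φR_n = 0.75 × (2×103.68 + 2×172.8) = 414.7 kN.
Tension yield (gross): A_g = 197×8 = 1576 mm². φR_n = 0.90 × 345 × 1576 = 489.3 kN.
Block shear: shear path 2×[35+1×77] = 2×112 mm, A_gv = 1792, A_nv = 2×(112 − 1.5×24)×8 = 1216 mm²; tension across gage: (65 − 1×24)×8 = 328 mm². R_n = min(0.6×450×1216, 0.6×345×1792) + 1.0×450×328 = min(328.32, 370.94) + 147.6 = 475.92 kN. φR_n = 0.75 × 475.92 = 356.9 kN.
Governing: min(1091.4, 414.7, 489.3, 356.9) = 356.9 kN → block shear.

356.9 kN (block shear governs)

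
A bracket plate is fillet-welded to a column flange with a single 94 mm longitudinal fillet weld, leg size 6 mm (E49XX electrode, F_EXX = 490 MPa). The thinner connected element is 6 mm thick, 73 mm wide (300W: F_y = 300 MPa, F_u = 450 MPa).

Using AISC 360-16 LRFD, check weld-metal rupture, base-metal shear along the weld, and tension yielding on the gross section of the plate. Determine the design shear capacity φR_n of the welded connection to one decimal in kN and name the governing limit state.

Weld metal: throat = 0.707×6 = 4.242 mm, L = 94 mm. φR_n = 0.75 × 0.6 × 490 × 4.242 × 94 = 87.9 kN.
Base metal shear (6 mm plate): yield φR_n = 1.0×0.6×300×6×94 = 101.5 kN; rupture φR_n = 0.75×0.6×450×6×94 = 114.2 kN; take 101.5 kN (yield).
Tension yield (gross): A_g = 73×6 = 438 mm². φR_n = 0.90 × 300 × 438 = 118.3 kN.
Governing: min(87.9, 101.5, 118.3) = 87.9 kN → weld metal.

87.9 kN (weld metal governs)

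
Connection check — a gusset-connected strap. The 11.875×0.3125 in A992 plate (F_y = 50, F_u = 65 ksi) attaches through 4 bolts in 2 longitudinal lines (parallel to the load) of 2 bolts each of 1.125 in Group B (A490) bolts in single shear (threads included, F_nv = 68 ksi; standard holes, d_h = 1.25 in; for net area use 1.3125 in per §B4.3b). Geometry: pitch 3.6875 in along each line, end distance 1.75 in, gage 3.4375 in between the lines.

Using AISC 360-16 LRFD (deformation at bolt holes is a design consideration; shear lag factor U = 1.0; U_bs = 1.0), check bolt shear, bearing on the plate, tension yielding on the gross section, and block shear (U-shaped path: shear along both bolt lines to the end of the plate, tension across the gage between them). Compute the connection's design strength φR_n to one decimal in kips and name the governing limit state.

Bolt shear: A_b = π(1.125)²/4 = 0.99402 in². φR_n = 0.75 × 68 × 0.99402 × 4 × 1 = 202.8 kips.
Bearing (0.3125 in plate, F_u = 65 ksi): end bolts L_c = 1.75 − 1.25/2 = 1.125, R_n = min(1.2×1.125×0.3125×65, 2.4×1.125×0.3125×65) = 27.422 kips/bolt; interior L_c = 3.6875 − 1.25 = 2.4375, R_n = 54.844 kips/bolt. φR_n = 0.75 × (2×27.422 + 2×54.844) = 123.4 kips.
Tension yield (gross): A_g = 11.875×0.3125 = 3.7109 in². φR_n = 0.90 × 50 × 3.7109 = 167.0 kips.
Block shear: shear path 2×[1.75+1×3.6875] = 2×5.4375 in, A_gv = 3.3984, A_nv = 2×(5.4375 − 1.5×1.3125)×0.3125 = 2.168 in²; tension across gage: (3.4375 − 1×1.3125)×0.3125 = 0.66406 in². R_n = min(0.6×65×2.168, 0.6×50×3.3984) + 1.0×65×0.66406 = min(84.552, 101.95) + 43.164 = 127.72 kips. φR_n = 0.75 × 127.72 = 95.8 kips.
Governing: min(202.8, 123.4, 167.0, 95.8) = 95.8 kips → block shear.

95.8 kips (block shear governs)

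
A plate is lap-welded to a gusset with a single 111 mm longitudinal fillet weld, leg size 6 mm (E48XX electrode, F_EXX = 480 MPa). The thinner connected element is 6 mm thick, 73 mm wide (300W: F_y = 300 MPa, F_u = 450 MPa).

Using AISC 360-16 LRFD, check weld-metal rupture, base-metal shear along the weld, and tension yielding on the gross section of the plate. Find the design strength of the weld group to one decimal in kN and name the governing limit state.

Weld metal: throat = 0.707×6 = 4.242 mm, L = 111 mm. φR_n = 0.75 × 0.6 × 480 × 4.242 × 111 = 101.7 kN.
Base metal shear (6 mm plate): yield φR_n = 1.0×0.6×300×6×111 = 119.9 kN; rupture φR_n = 0.75×0.6×450×6×111 = 134.9 kN; take 119.9 kN (yield).
Tension yield (gross): A_g = 73×6 = 438 mm². φR_n = 0.90 × 300 × 438 = 118.3 kN.
Governing: min(101.7, 119.9, 118.3) = 101.7 kN → weld metal.

101.7 kN (weld metal governs)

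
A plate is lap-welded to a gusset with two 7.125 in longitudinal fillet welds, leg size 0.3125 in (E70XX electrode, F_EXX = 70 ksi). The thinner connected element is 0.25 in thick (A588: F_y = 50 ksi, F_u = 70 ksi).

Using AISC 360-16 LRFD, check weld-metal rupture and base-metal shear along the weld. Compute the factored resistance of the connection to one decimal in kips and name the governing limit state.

99.2 kips (weld metal governs)

Weld metal: throat = 0.707×0.3125 = 0.22094 in, L = 2×7.125 = 14.25 in. φR_n = 0.75 × 0.6 × 70 × 0.22094 × 14.25 = 99.2 kips.
Base metal shear (0.25 in plate): yield φR_n = 1.0×0.6×50×0.25×14.25 = 106.9 kips; rupture φR_n = 0.75×0.6×70×0.25×14.25 = 112.2 kips; take 106.9 kips (yield).
Governing: min(99.2, 106.9) = 99.2 kips → weld metal.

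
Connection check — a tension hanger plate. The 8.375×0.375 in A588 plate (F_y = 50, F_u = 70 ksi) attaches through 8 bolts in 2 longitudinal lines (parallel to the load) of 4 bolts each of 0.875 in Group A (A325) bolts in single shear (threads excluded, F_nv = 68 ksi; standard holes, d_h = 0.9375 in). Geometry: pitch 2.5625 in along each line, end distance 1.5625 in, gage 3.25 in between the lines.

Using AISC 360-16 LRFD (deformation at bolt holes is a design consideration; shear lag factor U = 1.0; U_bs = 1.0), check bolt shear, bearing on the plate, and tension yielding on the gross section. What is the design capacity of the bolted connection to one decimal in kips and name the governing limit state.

141.3 kips (gross-section yield governs)

Bolt shear: A_b = π(0.875)²/4 = 0.60132 in². φR_n = 0.75 × 68 × 0.60132 × 8 × 1 = 245.3 kips.
Bearing (0.375 in plate, F_u = 70 ksi): end bolts L_c = 1.5625 − 0.9375/2 = 1.09375, R_n = min(1.2×1.09375×0.375×70, 2.4×0.875×0.375×70) = 34.453 kips/bolt; interior L_c = 2.5625 − 0.9375 = 1.625, R_n = 51.188 kips/bolt. φR_n = 0.75 × (2×34.453 + 6×51.188) = 282.0 kips.
Tension yield (gross): A_g = 8.375×0.375 = 3.1406 in². φR_n = 0.90 × 50 × 3.1406 = 141.3 kips.
Governing: min(245.3, 282.0, 141.3) = 141.3 kips → gross-section yield.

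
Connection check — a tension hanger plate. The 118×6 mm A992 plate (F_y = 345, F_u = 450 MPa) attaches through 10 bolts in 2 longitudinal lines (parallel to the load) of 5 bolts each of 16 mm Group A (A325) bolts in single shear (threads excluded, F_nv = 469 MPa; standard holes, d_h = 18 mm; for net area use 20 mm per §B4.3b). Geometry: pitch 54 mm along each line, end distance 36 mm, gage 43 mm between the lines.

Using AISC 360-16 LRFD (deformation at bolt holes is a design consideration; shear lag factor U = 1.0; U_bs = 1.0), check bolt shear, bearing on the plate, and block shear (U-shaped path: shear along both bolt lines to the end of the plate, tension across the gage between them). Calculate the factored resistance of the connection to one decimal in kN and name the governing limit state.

440.2 kN (block shear governs)

Bolt shear: A_b = π(16)²/4 = 201.06 mm². φR_n = 0.75 × 469 × 201.06 × 10 × 1 = 707.2 kN.
Bearing (6 mm plate, F_u = 450 MPa): end bolts L_c = 36 − 18/2 = 27, R_n = min(1.2×27×6×450, 2.4×16×6×450) = 87.48 kN/bolt; interior L_c = 54 − 18 = 36, R_n = 103.68 kN/bolt. φR_n = 0.75 × (2×87.48 + 8×103.68) = 753.3 kN.
Block shear: shear path 2×[36+4×54] = 2×252 mm, A_gv = 3024, A_nv = 2×(252 − 4.5×20)×6 = 1944 mm²; tension across gage: (43 − 1×20)×6 = 138 mm². R_n = min(0.6×450×1944, 0.6×345×3024) + 1.0×450×138 = min(524.88, 625.97) + 62.1 = 586.98 kN. φR_n = 0.75 × 586.98 = 440.2 kN.
Governing: min(707.2, 753.3, 440.2) = 440.2 kN → block shear.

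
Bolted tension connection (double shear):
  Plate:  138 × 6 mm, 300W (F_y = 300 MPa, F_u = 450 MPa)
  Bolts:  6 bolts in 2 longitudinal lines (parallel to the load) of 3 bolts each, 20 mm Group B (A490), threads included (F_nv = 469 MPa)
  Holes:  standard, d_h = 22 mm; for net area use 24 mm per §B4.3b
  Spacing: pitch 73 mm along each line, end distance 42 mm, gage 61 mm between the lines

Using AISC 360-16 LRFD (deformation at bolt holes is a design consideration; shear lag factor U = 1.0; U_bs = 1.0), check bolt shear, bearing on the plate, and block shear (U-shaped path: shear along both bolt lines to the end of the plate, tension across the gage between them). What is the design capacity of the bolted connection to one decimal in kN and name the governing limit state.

Bolt shear: A_b = π(20)²/4 = 314.16 mm². φR_n = 0.75 × 469 × 314.16 × 6 × 2 = 1326.1 kN.
Bearing (6 mm plate, F_u = 450 MPa): end bolts L_c = 42 − 22/2 = 31, R_n = min(1.2×31×6×450, 2.4×20×6×450) = 100.44 kN/bolt; interior L_c = 73 − 22 = 51, R_n = 129.6 kN/bolt. φR_n = 0.75 × (2×100.44 + 4×129.6) = 539.5 kN.
Block shear: shear path 2×[42+2×73] = 2×188 mm, A_gv = 2256, A_nv = 2×(188 − 2.5×24)×6 = 1536 mm²; tension across gage: (61 − 1×24)×6 = 222 mm². R_n = min(0.6×450×1536, 0.6×300×2256) + 1.0×450×222 = min(414.72, 406.08) + 99.9 = 505.98 kN. φR_n = 0.75 × 505.98 = 379.5 kN.
Governing: min(1326.1, 539.5, 379.5) = 379.5 kN → block shear.

379.5 kN (block shear governs)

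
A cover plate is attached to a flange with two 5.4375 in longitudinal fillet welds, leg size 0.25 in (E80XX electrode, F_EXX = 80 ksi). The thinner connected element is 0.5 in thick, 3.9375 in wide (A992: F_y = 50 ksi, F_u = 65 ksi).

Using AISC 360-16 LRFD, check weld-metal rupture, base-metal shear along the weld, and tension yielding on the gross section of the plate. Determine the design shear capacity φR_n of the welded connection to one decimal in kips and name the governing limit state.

69.2 kips (weld metal governs)

Weld metal: throat = 0.707×0.25 = 0.17675 in, L = 2×5.4375 = 10.875 in. φR_n = 0.75 × 0.6 × 80 × 0.17675 × 10.875 = 69.2 kips.
Base metal shear (0.5 in plate): yield φR_n = 1.0×0.6×50×0.5×10.875 = 163.1 kips; rupture φR_n = 0.75×0.6×65×0.5×10.875 = 159.0 kips; take 159.0 kips (rupture).
Tension yield (gross): A_g = 3.9375×0.5 = 1.9688 in². φR_n = 0.90 × 50 × 1.9688 = 88.6 kips.
Governing: min(69.2, 159.0, 88.6) = 69.2 kips → weld metal.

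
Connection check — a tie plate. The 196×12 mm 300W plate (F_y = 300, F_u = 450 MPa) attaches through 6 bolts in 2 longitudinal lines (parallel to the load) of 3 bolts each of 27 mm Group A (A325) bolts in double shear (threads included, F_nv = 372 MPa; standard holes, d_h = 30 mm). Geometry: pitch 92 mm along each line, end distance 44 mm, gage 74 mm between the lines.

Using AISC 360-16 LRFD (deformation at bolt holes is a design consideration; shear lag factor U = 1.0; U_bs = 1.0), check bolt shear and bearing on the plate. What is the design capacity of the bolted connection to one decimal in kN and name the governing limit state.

1331.6 kN (bearing governs)

Bolt shear: A_b = π(27)²/4 = 572.56 mm². φR_n = 0.75 × 372 × 572.56 × 6 × 2 = 1916.9 kN.
Bearing (12 mm plate, F_u = 450 MPa): end bolts L_c = 44 − 30/2 = 29, R_n = min(1.2×29×12×450, 2.4×27×12×450) = 187.92 kN/bolt; interior L_c = 92 − 30 = 62, R_n = 349.92 kN/bolt. φR_n = 0.75 × (2×187.92 + 4×349.92) = 1331.6 kN.
Governing: min(1916.9, 1331.6) = 1331.6 kN → bearing.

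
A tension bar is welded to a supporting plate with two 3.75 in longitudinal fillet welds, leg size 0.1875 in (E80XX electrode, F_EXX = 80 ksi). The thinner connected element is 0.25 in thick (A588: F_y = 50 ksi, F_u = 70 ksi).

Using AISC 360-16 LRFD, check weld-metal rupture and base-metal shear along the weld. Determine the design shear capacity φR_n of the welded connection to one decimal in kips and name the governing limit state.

Weld metal: throat = 0.707×0.1875 = 0.13256 in, L = 2×3.75 = 7.5 in. φR_n = 0.75 × 0.6 × 80 × 0.13256 × 7.5 = 35.8 kips.
Base metal shear (0.25 in plate): yield φR_n = 1.0×0.6×50×0.25×7.5 = 56.3 kips; rupture φR_n = 0.75×0.6×70×0.25×7.5 = 59.1 kips; take 56.3 kips (yield).
Governing: min(35.8, 56.3) = 35.8 kips → weld metal.

35.8 kips (weld metal governs)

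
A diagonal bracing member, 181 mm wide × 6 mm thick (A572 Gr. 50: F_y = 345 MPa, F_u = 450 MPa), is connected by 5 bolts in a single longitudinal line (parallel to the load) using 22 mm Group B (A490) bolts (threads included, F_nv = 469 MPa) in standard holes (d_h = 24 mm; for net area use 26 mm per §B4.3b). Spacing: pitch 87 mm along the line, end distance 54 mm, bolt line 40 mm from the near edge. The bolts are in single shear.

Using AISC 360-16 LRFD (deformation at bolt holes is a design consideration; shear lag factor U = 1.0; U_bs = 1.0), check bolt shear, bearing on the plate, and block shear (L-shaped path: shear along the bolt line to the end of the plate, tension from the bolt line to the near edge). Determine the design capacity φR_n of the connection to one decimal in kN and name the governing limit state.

401.0 kN (block shear governs)

Bolt shear: A_b = π(22)²/4 = 380.13 mm². φR_n = 0.75 × 469 × 380.13 × 5 × 1 = 668.6 kN.
Bearing (6 mm plate, F_u = 450 MPa): end bolts L_c = 54 − 24/2 = 42, R_n = min(1.2×42×6×450, 2.4×22×6×450) = 136.08 kN/bolt; interior L_c = 87 − 24 = 63, R_n = 142.56 kN/bolt. φR_n = 0.75 × (1×136.08 + 4×142.56) = 529.7 kN.
Block shear: shear path 1×[54+4×87] = 1×402 mm, A_gv = 2412, A_nv = 1×(402 − 4.5×26)×6 = 1710 mm²; tension to near edge: (40 − 0.5×26)×6 = 162 mm². R_n = min(0.6×450×1710, 0.6×345×2412) + 1.0×450×162 = min(461.7, 499.28) + 72.9 = 534.6 kN. φR_n = 0.75 × 534.6 = 401.0 kN.
Governing: min(668.6, 529.7, 401.0) = 401.0 kN → block shear.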